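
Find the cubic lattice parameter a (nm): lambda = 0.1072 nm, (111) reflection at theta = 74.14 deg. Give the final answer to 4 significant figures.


d = lambda / (2*sin(theta))
d = 0.1072 / (2*sin(74.14 deg))
d = 0.0557212 nm
a = d * sqrt(h^2+k^2+l^2) = 0.0557212 * sqrt(3)
a = 0.09651 nm


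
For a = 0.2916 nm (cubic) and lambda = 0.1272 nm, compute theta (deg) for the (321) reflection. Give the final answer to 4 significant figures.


d = a / sqrt(h^2+k^2+l^2)
d = 0.2916 / sqrt(14) = 0.0779334 nm
lambda = 2*d*sin(theta)  =>  sin(theta) = lambda / (2*d)
sin(theta) = 0.1272 / (2 * 0.0779334) = 0.816082
theta = 54.69 deg


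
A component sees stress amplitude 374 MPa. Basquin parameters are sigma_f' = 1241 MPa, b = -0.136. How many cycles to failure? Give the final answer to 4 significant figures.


sigma_a = sigma_f' * (2*Nf)^b
2*Nf = (sigma_a / sigma_f')^(1/b)
2*Nf = (374 / 1241)^(1/-0.136)
2*Nf = 6763.14
Nf = 3382 cycles


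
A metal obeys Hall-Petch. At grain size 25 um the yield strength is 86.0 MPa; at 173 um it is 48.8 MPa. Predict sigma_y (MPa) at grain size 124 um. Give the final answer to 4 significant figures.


sigma_y = sigma0 + k / sqrt(d)
1/sqrt(d1) = 1/sqrt(2.5e-05) = 200;  1/sqrt(d2) = 76.0286
k = (sigma1 - sigma2) / (1/sqrt(d1) - 1/sqrt(d2)) = (86.0 - 48.8) / (200 - 76.0286) = 0.300069 MPa*m^0.5
sigma0 = sigma1 - k/sqrt(d1) = 86.0 - 0.300069*200 = 25.9862 MPa
sigma_y(d3) = 25.9862 + 0.300069 / sqrt(1.24e-04) = 52.93 MPa


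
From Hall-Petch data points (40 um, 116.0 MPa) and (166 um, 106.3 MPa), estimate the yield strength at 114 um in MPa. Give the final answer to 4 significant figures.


sigma_y = sigma0 + k / sqrt(d)
1/sqrt(d1) = 1/sqrt(4e-05) = 158.114;  1/sqrt(d2) = 77.6151
k = (sigma1 - sigma2) / (1/sqrt(d1) - 1/sqrt(d2)) = (116.0 - 106.3) / (158.114 - 77.6151) = 0.120499 MPa*m^0.5
sigma0 = sigma1 - k/sqrt(d1) = 116.0 - 0.120499*158.114 = 96.9475 MPa
sigma_y(d3) = 96.9475 + 0.120499 / sqrt(1.14e-04) = 108.2 MPa


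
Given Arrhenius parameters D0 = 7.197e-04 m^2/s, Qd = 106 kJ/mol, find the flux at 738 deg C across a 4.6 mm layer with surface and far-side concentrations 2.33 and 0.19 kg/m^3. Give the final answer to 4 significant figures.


Step 1: D = D0 * exp(-Qd/(R*T))
T = 738 + 273.15 = 1011.15 K
D = 7.197e-04 * exp(-106e3 / (8.314 * 1011.15)) = 2.40512e-09 m^2/s
Step 2: J = D * (C1 - C2) / dx
J = 2.40512e-09 * (2.33 - 0.19) / 4.6e-03
J = 1.119e-06 kg/(m^2*s)


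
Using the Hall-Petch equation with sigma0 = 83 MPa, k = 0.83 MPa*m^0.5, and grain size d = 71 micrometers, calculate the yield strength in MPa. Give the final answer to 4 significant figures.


sigma_y = sigma0 + k / sqrt(d)
d = 71 um = 7.1e-05 m
sigma_y = 83 + 0.83 / sqrt(7.1e-05)
sigma_y = 181.5 MPa


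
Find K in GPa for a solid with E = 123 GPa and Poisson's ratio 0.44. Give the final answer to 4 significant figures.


K = E / (3*(1-2*nu))
K = 123 / (3*(1-2*0.44))
K = 341.7 GPa


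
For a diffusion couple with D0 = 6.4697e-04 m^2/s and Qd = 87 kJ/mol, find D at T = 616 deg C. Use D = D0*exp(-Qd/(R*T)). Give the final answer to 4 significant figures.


D = D0 * exp(-Qd / (R*T))
T = 889.15 K
D = 6.4697e-04 * exp(-87e3 / (8.314 * 889.15))
D = 5.009e-09 m^2/s


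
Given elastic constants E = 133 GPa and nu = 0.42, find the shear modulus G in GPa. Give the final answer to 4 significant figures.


G = E / (2*(1+nu))
G = 133 / (2*(1+0.42))
G = 46.83 GPa


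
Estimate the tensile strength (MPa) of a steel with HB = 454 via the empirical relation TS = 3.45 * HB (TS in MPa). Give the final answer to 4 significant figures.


TS (MPa) = 3.45 * HB
TS = 3.45 * 454
TS = 1566 MPa


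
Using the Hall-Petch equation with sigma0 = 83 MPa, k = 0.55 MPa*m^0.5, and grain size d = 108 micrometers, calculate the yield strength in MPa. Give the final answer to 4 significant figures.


sigma_y = sigma0 + k / sqrt(d)
d = 108 um = 1.08e-04 m
sigma_y = 83 + 0.55 / sqrt(1.08e-04)
sigma_y = 135.9 MPa


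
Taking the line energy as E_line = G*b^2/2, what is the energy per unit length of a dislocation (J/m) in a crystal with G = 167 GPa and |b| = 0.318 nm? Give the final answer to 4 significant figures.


E = G*b^2/2
b = 0.318 nm = 3.18e-10 m
G = 167 GPa = 1.67e+11 Pa
E = 0.5 * 1.67e+11 * (3.18e-10)^2
E = 8.444e-09 J/m


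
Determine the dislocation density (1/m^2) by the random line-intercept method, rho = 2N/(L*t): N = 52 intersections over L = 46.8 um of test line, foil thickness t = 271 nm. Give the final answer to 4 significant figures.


rho = 2N / (L * t)
L = 46.8 um = 4.68e-05 m, t = 271 nm = 2.71e-07 m
rho = 2 * 52 / (4.68e-05 * 2.71e-07)
rho = 8.2e+12 1/m^2


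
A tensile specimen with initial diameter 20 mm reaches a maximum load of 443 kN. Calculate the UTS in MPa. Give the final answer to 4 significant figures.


A0 = pi*(d/2)^2 = pi*(20/2)^2 = 314.159 mm^2
UTS = F_max / A0 = 443*1000 / 314.159
UTS = 1410 MPa


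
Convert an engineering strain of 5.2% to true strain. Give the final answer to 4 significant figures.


epsilon_true = ln(1 + epsilon_eng)
epsilon_true = ln(1 + 0.052)
epsilon_true = 0.05069


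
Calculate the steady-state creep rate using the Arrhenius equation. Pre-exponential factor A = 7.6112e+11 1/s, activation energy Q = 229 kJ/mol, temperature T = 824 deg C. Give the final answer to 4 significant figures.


rate = A * exp(-Q / (R*T))
T = 824 + 273.15 = 1097.15 K
rate = 7.6112e+11 * exp(-229e3 / (8.314 * 1097.15))
rate = 9.517 1/s


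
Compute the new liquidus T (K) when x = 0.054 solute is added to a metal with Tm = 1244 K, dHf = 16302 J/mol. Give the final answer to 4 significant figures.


dT = R*Tm^2*x / dHf
dT = 8.314 * 1244^2 * 0.054 / 16302
dT = 42.619 K
T_new = 1244 - 42.619 = 1201 K


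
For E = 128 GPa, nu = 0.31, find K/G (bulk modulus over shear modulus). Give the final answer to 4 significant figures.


G = E / (2*(1+nu))
G = 128 / (2*(1+0.31)) = 48.855 GPa
K = E / (3*(1-2*nu))
K = 128 / (3*(1-2*0.31)) = 112.281 GPa
K/G = 112.281 / 48.855 = 2.298


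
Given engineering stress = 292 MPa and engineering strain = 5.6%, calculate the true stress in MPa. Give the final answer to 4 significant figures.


sigma_true = sigma_eng * (1 + epsilon_eng)
sigma_true = 292 * (1 + 0.056)
sigma_true = 308.4 MPa


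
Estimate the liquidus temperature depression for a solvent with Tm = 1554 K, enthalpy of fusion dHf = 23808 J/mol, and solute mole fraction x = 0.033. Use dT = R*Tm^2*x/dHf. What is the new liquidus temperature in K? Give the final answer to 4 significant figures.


dT = R*Tm^2*x / dHf
dT = 8.314 * 1554^2 * 0.033 / 23808
dT = 27.8294 K
T_new = 1554 - 27.8294 = 1526 K


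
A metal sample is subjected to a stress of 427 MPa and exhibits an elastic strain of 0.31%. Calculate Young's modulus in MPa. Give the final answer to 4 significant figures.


E = sigma / epsilon
epsilon = 0.31% = 3.1e-03
E = 427 / 3.1e-03
E = 137700 MPa


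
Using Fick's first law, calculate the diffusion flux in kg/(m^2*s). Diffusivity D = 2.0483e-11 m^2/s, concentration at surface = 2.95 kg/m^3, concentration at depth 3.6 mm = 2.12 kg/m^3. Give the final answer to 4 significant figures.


J = -D * (dC/dx) = D * (C1 - C2) / dx
J = 2.0483e-11 * (2.95 - 2.12) / 3.6e-03
J = 4.722e-09 kg/(m^2*s)


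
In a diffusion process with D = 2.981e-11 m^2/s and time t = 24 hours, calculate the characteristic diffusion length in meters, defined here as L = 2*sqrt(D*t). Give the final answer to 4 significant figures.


t = 24 hr = 86400 s
Diffusion length = 2*sqrt(D*t)
= 2*sqrt(2.981e-11 * 86400)
= 3.21e-03 m


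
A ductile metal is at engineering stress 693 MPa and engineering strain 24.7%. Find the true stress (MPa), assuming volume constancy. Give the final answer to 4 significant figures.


sigma_true = sigma_eng * (1 + epsilon_eng)
sigma_true = 693 * (1 + 0.247)
sigma_true = 864.2 MPa


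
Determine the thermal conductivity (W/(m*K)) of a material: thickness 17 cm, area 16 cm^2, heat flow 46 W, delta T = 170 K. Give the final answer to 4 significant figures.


k = Q*L / (A*dT)
L = 0.17 m, A = 1.6e-03 m^2
k = 46 * 0.17 / (1.6e-03 * 170)
k = 28.75 W/(m*K)


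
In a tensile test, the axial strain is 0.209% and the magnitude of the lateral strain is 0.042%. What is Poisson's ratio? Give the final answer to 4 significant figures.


nu = -epsilon_lat / epsilon_axial
Lateral strain is contraction (negative), so using magnitudes:
nu = 0.042 / 0.209
nu = 0.201


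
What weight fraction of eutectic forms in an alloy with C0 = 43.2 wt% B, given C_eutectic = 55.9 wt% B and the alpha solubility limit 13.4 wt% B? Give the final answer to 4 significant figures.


f_primary = (C_e - C0) / (C_e - C_alpha_max)
f_primary = (55.9 - 43.2) / (55.9 - 13.4)
f_primary = 0.298824
f_eutectic = 1 - 0.298824 = 0.7012


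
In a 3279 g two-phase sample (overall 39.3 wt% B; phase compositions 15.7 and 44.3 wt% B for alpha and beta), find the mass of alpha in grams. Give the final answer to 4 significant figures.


f_alpha = (C_beta - C0) / (C_beta - C_alpha)
f_alpha = (44.3 - 39.3) / (44.3 - 15.7) = 0.174825
m_alpha = f_alpha * m_total = 0.174825 * 3279 = 573.3 g


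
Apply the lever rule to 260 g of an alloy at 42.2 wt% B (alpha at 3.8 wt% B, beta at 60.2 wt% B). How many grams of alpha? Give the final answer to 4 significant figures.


f_alpha = (C_beta - C0) / (C_beta - C_alpha)
f_alpha = (60.2 - 42.2) / (60.2 - 3.8) = 0.319149
m_alpha = f_alpha * m_total = 0.319149 * 260 = 82.98 g


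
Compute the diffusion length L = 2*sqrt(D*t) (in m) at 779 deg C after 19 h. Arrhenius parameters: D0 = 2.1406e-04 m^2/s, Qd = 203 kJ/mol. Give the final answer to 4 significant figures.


Step 1: D = D0 * exp(-Qd/(R*T))
T = 1052.15 K
D = 2.1406e-04 * exp(-203e3 / (8.314 * 1052.15)) = 1.78694e-14 m^2/s
Step 2: L = 2*sqrt(D*t)
t = 19 h = 68400 s
L = 2*sqrt(1.78694e-14 * 68400) = 6.992e-05 m


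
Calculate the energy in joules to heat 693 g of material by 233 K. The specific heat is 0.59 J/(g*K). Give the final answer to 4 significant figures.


Q = m * cp * dT
Q = 693 * 0.59 * 233
Q = 95270 J


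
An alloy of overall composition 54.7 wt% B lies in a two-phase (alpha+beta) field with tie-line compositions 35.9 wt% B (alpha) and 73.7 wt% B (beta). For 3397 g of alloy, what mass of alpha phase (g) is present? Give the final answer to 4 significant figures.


f_alpha = (C_beta - C0) / (C_beta - C_alpha)
f_alpha = (73.7 - 54.7) / (73.7 - 35.9) = 0.502646
m_alpha = f_alpha * m_total = 0.502646 * 3397 = 1707 g


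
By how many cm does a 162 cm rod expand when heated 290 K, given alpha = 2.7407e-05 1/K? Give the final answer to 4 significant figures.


dL = L0 * alpha * dT
dL = 162 * 2.7407e-05 * 290
dL = 1.288 cm


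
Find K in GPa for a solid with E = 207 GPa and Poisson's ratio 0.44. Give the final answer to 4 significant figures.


K = E / (3*(1-2*nu))
K = 207 / (3*(1-2*0.44))
K = 575 GPa


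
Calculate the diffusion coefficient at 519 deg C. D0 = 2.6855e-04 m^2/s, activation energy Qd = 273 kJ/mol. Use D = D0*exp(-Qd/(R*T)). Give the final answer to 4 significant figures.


D = D0 * exp(-Qd / (R*T))
T = 792.15 K
D = 2.6855e-04 * exp(-273e3 / (8.314 * 792.15))
D = 2.671e-22 m^2/s


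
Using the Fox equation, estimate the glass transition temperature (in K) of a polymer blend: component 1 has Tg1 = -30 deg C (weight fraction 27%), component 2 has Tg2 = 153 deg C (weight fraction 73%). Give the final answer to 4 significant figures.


1/Tg = w1/Tg1 + w2/Tg2 (in Kelvin)
Tg1 = 243.15 K, Tg2 = 426.15 K
1/Tg = 0.27/243.15 + 0.73/426.15
Tg = 354.2 K


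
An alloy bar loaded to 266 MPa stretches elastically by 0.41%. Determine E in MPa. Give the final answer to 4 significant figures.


E = sigma / epsilon
epsilon = 0.41% = 4.1e-03
E = 266 / 4.1e-03
E = 64880 MPa


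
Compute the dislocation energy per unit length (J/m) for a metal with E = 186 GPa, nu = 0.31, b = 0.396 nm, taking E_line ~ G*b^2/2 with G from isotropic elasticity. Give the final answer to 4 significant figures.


Step 1: G = E / (2*(1+nu))
G = 186 / (2*(1+0.31)) = 70.9924 GPa = 7.09924e+10 Pa
Step 2: E_line = G*b^2/2
b = 0.396 nm = 3.96e-10 m
E_line = 0.5 * 7.09924e+10 * (3.96e-10)^2 = 5.566e-09 J/m


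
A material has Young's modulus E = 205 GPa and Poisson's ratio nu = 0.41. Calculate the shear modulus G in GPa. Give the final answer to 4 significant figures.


G = E / (2*(1+nu))
G = 205 / (2*(1+0.41))
G = 72.7 GPa


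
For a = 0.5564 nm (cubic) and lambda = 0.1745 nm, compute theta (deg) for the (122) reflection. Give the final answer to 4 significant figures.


d = a / sqrt(h^2+k^2+l^2)
d = 0.5564 / sqrt(9) = 0.185467 nm
lambda = 2*d*sin(theta)  =>  sin(theta) = lambda / (2*d)
sin(theta) = 0.1745 / (2 * 0.185467) = 0.470435
theta = 28.06 deg


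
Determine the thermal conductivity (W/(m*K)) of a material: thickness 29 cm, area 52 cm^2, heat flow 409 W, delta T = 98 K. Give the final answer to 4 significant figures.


k = Q*L / (A*dT)
L = 0.29 m, A = 5.2e-03 m^2
k = 409 * 0.29 / (5.2e-03 * 98)
k = 232.8 W/(m*K)


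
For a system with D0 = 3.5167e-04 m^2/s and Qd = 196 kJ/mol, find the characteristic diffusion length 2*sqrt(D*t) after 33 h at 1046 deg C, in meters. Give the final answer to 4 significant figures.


Step 1: D = D0 * exp(-Qd/(R*T))
T = 1319.15 K
D = 3.5167e-04 * exp(-196e3 / (8.314 * 1319.15)) = 6.09263e-12 m^2/s
Step 2: L = 2*sqrt(D*t)
t = 33 h = 118800 s
L = 2*sqrt(6.09263e-12 * 118800) = 1.702e-03 m


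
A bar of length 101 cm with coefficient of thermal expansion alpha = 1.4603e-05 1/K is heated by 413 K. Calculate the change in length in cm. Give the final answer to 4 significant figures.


dL = L0 * alpha * dT
dL = 101 * 1.4603e-05 * 413
dL = 0.6091 cm


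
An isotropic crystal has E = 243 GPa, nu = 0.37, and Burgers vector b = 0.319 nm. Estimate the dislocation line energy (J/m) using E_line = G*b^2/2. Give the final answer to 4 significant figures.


Step 1: G = E / (2*(1+nu))
G = 243 / (2*(1+0.37)) = 88.6861 GPa = 8.86861e+10 Pa
Step 2: E_line = G*b^2/2
b = 0.319 nm = 3.19e-10 m
E_line = 0.5 * 8.86861e+10 * (3.19e-10)^2 = 4.512e-09 J/m


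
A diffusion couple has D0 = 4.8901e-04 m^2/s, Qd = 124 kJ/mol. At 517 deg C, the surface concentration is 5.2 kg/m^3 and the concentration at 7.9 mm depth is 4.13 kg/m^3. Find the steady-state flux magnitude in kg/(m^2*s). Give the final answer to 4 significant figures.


Step 1: D = D0 * exp(-Qd/(R*T))
T = 517 + 273.15 = 790.15 K
D = 4.8901e-04 * exp(-124e3 / (8.314 * 790.15)) = 3.10258e-12 m^2/s
Step 2: J = D * (C1 - C2) / dx
J = 3.10258e-12 * (5.2 - 4.13) / 7.9e-03
J = 4.202e-10 kg/(m^2*s)


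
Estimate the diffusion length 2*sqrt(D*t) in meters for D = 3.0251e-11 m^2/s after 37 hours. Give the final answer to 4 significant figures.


t = 37 hr = 133200 s
Diffusion length = 2*sqrt(D*t)
= 2*sqrt(3.0251e-11 * 133200)
= 4.015e-03 m


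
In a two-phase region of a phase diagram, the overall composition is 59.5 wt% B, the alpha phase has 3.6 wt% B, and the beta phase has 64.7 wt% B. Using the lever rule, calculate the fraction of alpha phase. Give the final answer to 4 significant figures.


f_alpha = (C_beta - C0) / (C_beta - C_alpha)
f_alpha = (64.7 - 59.5) / (64.7 - 3.6)
f_alpha = 0.08511


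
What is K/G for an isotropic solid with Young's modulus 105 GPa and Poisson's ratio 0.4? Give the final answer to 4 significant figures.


G = E / (2*(1+nu))
G = 105 / (2*(1+0.4)) = 37.5 GPa
K = E / (3*(1-2*nu))
K = 105 / (3*(1-2*0.4)) = 175 GPa
K/G = 175 / 37.5 = 4.667


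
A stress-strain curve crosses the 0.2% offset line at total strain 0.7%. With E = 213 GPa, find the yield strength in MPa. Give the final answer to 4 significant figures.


Offset strain = 0.002
Elastic strain at yield = total_strain - offset = 7e-03 - 0.002 = 5e-03
sigma_y = E * elastic_strain = 213000 * 5e-03
sigma_y = 1065 MPa


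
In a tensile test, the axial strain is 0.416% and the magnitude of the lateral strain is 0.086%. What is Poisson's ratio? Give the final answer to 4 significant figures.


nu = -epsilon_lat / epsilon_axial
Lateral strain is contraction (negative), so using magnitudes:
nu = 0.086 / 0.416
nu = 0.2067


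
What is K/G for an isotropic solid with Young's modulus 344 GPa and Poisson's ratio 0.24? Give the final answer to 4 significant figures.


G = E / (2*(1+nu))
G = 344 / (2*(1+0.24)) = 138.71 GPa
K = E / (3*(1-2*nu))
K = 344 / (3*(1-2*0.24)) = 220.513 GPa
K/G = 220.513 / 138.71 = 1.59


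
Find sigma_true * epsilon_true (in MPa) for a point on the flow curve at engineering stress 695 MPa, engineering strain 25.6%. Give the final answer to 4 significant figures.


sigma_true = sigma_eng * (1 + epsilon_eng)
sigma_true = 695 * (1 + 0.256) = 872.92 MPa
epsilon_true = ln(1 + epsilon_eng)
epsilon_true = ln(1 + 0.256) = 0.227932
sigma_true * epsilon_true = 872.92 * 0.227932 = 199 MPa


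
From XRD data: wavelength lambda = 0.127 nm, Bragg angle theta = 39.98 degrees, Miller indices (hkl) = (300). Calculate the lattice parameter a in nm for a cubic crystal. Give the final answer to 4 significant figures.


d = lambda / (2*sin(theta))
d = 0.127 / (2*sin(39.98 deg))
d = 0.0988296 nm
a = d * sqrt(h^2+k^2+l^2) = 0.0988296 * sqrt(9)
a = 0.2965 nm


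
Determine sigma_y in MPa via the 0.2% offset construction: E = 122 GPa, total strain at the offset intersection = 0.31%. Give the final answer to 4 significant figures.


Offset strain = 0.002
Elastic strain at yield = total_strain - offset = 3.1e-03 - 0.002 = 1.1e-03
sigma_y = E * elastic_strain = 122000 * 1.1e-03
sigma_y = 134.2 MPa


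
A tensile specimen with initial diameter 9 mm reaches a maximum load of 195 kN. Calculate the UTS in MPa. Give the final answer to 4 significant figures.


A0 = pi*(d/2)^2 = pi*(9/2)^2 = 63.6173 mm^2
UTS = F_max / A0 = 195*1000 / 63.6173
UTS = 3065 MPa


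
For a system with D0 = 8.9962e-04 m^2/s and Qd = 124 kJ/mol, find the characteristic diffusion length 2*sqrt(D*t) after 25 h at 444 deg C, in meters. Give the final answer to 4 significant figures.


Step 1: D = D0 * exp(-Qd/(R*T))
T = 717.15 K
D = 8.9962e-04 * exp(-124e3 / (8.314 * 717.15)) = 8.35635e-13 m^2/s
Step 2: L = 2*sqrt(D*t)
t = 25 h = 90000 s
L = 2*sqrt(8.35635e-13 * 90000) = 5.485e-04 m


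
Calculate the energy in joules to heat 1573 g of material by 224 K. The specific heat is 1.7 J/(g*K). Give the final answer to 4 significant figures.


Q = m * cp * dT
Q = 1573 * 1.7 * 224
Q = 599000 J


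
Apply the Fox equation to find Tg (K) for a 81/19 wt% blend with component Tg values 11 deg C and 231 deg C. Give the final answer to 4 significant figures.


1/Tg = w1/Tg1 + w2/Tg2 (in Kelvin)
Tg1 = 284.15 K, Tg2 = 504.15 K
1/Tg = 0.81/284.15 + 0.19/504.15
Tg = 309.8 K


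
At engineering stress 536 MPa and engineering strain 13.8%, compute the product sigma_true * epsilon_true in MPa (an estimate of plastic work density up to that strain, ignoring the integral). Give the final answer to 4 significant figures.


sigma_true = sigma_eng * (1 + epsilon_eng)
sigma_true = 536 * (1 + 0.138) = 609.968 MPa
epsilon_true = ln(1 + epsilon_eng)
epsilon_true = ln(1 + 0.138) = 0.129272
sigma_true * epsilon_true = 609.968 * 0.129272 = 78.85 MPa


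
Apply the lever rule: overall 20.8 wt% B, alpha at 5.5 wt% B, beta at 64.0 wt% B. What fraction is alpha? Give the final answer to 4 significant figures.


f_alpha = (C_beta - C0) / (C_beta - C_alpha)
f_alpha = (64.0 - 20.8) / (64.0 - 5.5)
f_alpha = 0.7385


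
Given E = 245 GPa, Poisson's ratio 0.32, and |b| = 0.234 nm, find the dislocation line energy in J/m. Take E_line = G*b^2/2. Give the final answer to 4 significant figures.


Step 1: G = E / (2*(1+nu))
G = 245 / (2*(1+0.32)) = 92.803 GPa = 9.2803e+10 Pa
Step 2: E_line = G*b^2/2
b = 0.234 nm = 2.34e-10 m
E_line = 0.5 * 9.2803e+10 * (2.34e-10)^2 = 2.541e-09 J/m


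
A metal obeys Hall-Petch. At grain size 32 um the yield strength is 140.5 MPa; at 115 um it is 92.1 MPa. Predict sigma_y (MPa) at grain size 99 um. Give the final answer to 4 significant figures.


sigma_y = sigma0 + k / sqrt(d)
1/sqrt(d1) = 1/sqrt(3.2e-05) = 176.777;  1/sqrt(d2) = 93.2505
k = (sigma1 - sigma2) / (1/sqrt(d1) - 1/sqrt(d2)) = (140.5 - 92.1) / (176.777 - 93.2505) = 0.579459 MPa*m^0.5
sigma0 = sigma1 - k/sqrt(d1) = 140.5 - 0.579459*176.777 = 38.0652 MPa
sigma_y(d3) = 38.0652 + 0.579459 / sqrt(9.9e-05) = 96.3 MPa


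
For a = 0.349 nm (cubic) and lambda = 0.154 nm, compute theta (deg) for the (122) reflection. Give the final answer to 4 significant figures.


d = a / sqrt(h^2+k^2+l^2)
d = 0.349 / sqrt(9) = 0.116333 nm
lambda = 2*d*sin(theta)  =>  sin(theta) = lambda / (2*d)
sin(theta) = 0.154 / (2 * 0.116333) = 0.661891
theta = 41.44 deg


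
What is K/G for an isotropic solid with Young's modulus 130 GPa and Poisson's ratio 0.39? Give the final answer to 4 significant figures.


G = E / (2*(1+nu))
G = 130 / (2*(1+0.39)) = 46.7626 GPa
K = E / (3*(1-2*nu))
K = 130 / (3*(1-2*0.39)) = 196.97 GPa
K/G = 196.97 / 46.7626 = 4.212


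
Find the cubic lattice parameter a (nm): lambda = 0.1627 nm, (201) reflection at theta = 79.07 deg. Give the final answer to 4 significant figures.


d = lambda / (2*sin(theta))
d = 0.1627 / (2*sin(79.07 deg))
d = 0.082853 nm
a = d * sqrt(h^2+k^2+l^2) = 0.082853 * sqrt(5)
a = 0.1853 nm


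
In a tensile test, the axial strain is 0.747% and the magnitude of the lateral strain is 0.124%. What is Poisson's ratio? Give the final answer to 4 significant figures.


nu = -epsilon_lat / epsilon_axial
Lateral strain is contraction (negative), so using magnitudes:
nu = 0.124 / 0.747
nu = 0.166


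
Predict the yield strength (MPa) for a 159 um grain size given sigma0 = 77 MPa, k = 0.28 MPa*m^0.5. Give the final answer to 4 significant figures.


sigma_y = sigma0 + k / sqrt(d)
d = 159 um = 1.59e-04 m
sigma_y = 77 + 0.28 / sqrt(1.59e-04)
sigma_y = 99.21 MPa


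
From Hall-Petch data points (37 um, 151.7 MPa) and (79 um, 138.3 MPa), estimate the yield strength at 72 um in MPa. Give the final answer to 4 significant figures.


sigma_y = sigma0 + k / sqrt(d)
1/sqrt(d1) = 1/sqrt(3.7e-05) = 164.399;  1/sqrt(d2) = 112.509
k = (sigma1 - sigma2) / (1/sqrt(d1) - 1/sqrt(d2)) = (151.7 - 138.3) / (164.399 - 112.509) = 0.258238 MPa*m^0.5
sigma0 = sigma1 - k/sqrt(d1) = 151.7 - 0.258238*164.399 = 109.246 MPa
sigma_y(d3) = 109.246 + 0.258238 / sqrt(7.2e-05) = 139.7 MPa


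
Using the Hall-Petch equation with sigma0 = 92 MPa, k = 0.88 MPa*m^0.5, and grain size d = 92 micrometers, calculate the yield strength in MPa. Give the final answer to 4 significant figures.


sigma_y = sigma0 + k / sqrt(d)
d = 92 um = 9.2e-05 m
sigma_y = 92 + 0.88 / sqrt(9.2e-05)
sigma_y = 183.7 MPa


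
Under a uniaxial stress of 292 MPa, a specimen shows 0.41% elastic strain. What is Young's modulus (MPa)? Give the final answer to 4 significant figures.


E = sigma / epsilon
epsilon = 0.41% = 4.1e-03
E = 292 / 4.1e-03
E = 71220 MPa


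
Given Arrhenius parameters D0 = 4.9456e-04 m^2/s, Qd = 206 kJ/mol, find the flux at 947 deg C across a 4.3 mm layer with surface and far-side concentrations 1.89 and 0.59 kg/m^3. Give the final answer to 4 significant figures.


Step 1: D = D0 * exp(-Qd/(R*T))
T = 947 + 273.15 = 1220.15 K
D = 4.9456e-04 * exp(-206e3 / (8.314 * 1220.15)) = 7.49959e-13 m^2/s
Step 2: J = D * (C1 - C2) / dx
J = 7.49959e-13 * (1.89 - 0.59) / 4.3e-03
J = 2.267e-10 kg/(m^2*s)


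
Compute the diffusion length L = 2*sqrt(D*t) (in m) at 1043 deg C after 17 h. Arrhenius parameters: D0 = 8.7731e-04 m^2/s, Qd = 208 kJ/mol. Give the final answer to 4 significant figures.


Step 1: D = D0 * exp(-Qd/(R*T))
T = 1316.15 K
D = 8.7731e-04 * exp(-208e3 / (8.314 * 1316.15)) = 4.87377e-12 m^2/s
Step 2: L = 2*sqrt(D*t)
t = 17 h = 61200 s
L = 2*sqrt(4.87377e-12 * 61200) = 1.092e-03 m


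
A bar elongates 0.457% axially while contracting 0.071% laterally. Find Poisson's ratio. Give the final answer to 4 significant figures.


nu = -epsilon_lat / epsilon_axial
Lateral strain is contraction (negative), so using magnitudes:
nu = 0.071 / 0.457
nu = 0.1554


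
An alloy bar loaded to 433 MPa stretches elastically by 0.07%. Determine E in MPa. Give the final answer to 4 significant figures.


E = sigma / epsilon
epsilon = 0.07% = 7e-04
E = 433 / 7e-04
E = 618600 MPa


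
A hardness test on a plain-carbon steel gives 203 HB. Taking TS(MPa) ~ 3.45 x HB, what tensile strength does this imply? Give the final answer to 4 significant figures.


TS (MPa) = 3.45 * HB
TS = 3.45 * 203
TS = 700.4 MPa


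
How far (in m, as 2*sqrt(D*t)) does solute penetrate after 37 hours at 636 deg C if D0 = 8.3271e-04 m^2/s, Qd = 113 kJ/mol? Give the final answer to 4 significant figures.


Step 1: D = D0 * exp(-Qd/(R*T))
T = 909.15 K
D = 8.3271e-04 * exp(-113e3 / (8.314 * 909.15)) = 2.67865e-10 m^2/s
Step 2: L = 2*sqrt(D*t)
t = 37 h = 133200 s
L = 2*sqrt(2.67865e-10 * 133200) = 0.01195 m


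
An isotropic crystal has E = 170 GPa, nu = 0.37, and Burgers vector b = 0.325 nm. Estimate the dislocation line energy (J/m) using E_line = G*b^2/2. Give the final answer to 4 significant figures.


Step 1: G = E / (2*(1+nu))
G = 170 / (2*(1+0.37)) = 62.0438 GPa = 6.20438e+10 Pa
Step 2: E_line = G*b^2/2
b = 0.325 nm = 3.25e-10 m
E_line = 0.5 * 6.20438e+10 * (3.25e-10)^2 = 3.277e-09 J/m


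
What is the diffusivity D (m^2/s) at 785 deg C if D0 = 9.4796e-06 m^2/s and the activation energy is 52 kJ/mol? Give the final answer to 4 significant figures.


D = D0 * exp(-Qd / (R*T))
T = 1058.15 K
D = 9.4796e-06 * exp(-52e3 / (8.314 * 1058.15))
D = 2.569e-08 m^2/s


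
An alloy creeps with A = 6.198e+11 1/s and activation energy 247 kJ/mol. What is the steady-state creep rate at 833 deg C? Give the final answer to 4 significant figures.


rate = A * exp(-Q / (R*T))
T = 833 + 273.15 = 1106.15 K
rate = 6.198e+11 * exp(-247e3 / (8.314 * 1106.15))
rate = 1.343 1/s


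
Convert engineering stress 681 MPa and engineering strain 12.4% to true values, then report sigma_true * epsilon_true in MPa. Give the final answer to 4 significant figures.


sigma_true = sigma_eng * (1 + epsilon_eng)
sigma_true = 681 * (1 + 0.124) = 765.444 MPa
epsilon_true = ln(1 + epsilon_eng)
epsilon_true = ln(1 + 0.124) = 0.116894
sigma_true * epsilon_true = 765.444 * 0.116894 = 89.48 MPa


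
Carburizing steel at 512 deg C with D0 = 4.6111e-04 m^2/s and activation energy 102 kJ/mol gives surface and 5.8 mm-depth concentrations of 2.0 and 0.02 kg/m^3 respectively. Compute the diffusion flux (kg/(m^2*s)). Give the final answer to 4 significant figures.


Step 1: D = D0 * exp(-Qd/(R*T))
T = 512 + 273.15 = 785.15 K
D = 4.6111e-04 * exp(-102e3 / (8.314 * 785.15)) = 7.54536e-11 m^2/s
Step 2: J = D * (C1 - C2) / dx
J = 7.54536e-11 * (2.0 - 0.02) / 5.8e-03
J = 2.576e-08 kg/(m^2*s)


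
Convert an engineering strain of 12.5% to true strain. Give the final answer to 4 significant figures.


epsilon_true = ln(1 + epsilon_eng)
epsilon_true = ln(1 + 0.125)
epsilon_true = 0.1178


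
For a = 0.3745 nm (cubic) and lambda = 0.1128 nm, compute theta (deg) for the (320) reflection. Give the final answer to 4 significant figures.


d = a / sqrt(h^2+k^2+l^2)
d = 0.3745 / sqrt(13) = 0.103868 nm
lambda = 2*d*sin(theta)  =>  sin(theta) = lambda / (2*d)
sin(theta) = 0.1128 / (2 * 0.103868) = 0.542999
theta = 32.89 deg


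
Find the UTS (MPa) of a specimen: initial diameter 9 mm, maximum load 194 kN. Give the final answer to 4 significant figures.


A0 = pi*(d/2)^2 = pi*(9/2)^2 = 63.6173 mm^2
UTS = F_max / A0 = 194*1000 / 63.6173
UTS = 3049 MPa


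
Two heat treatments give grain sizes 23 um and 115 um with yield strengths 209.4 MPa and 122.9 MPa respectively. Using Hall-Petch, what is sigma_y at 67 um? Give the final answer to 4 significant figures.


sigma_y = sigma0 + k / sqrt(d)
1/sqrt(d1) = 1/sqrt(2.3e-05) = 208.514;  1/sqrt(d2) = 93.2505
k = (sigma1 - sigma2) / (1/sqrt(d1) - 1/sqrt(d2)) = (209.4 - 122.9) / (208.514 - 93.2505) = 0.750452 MPa*m^0.5
sigma0 = sigma1 - k/sqrt(d1) = 209.4 - 0.750452*208.514 = 52.92 MPa
sigma_y(d3) = 52.92 + 0.750452 / sqrt(6.7e-05) = 144.6 MPa


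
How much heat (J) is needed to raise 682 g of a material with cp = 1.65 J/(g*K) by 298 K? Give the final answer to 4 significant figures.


Q = m * cp * dT
Q = 682 * 1.65 * 298
Q = 335300 J


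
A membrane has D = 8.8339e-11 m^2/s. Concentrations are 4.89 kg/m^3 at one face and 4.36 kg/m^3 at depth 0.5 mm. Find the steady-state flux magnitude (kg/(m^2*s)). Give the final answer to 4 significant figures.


J = -D * (dC/dx) = D * (C1 - C2) / dx
J = 8.8339e-11 * (4.89 - 4.36) / 5e-04
J = 9.364e-08 kg/(m^2*s)


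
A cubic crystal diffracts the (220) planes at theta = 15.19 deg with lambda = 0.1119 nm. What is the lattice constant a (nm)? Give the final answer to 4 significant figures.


d = lambda / (2*sin(theta))
d = 0.1119 / (2*sin(15.19 deg))
d = 0.213533 nm
a = d * sqrt(h^2+k^2+l^2) = 0.213533 * sqrt(8)
a = 0.604 nm


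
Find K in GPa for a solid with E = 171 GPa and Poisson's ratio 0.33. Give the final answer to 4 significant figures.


K = E / (3*(1-2*nu))
K = 171 / (3*(1-2*0.33))
K = 167.6 GPa


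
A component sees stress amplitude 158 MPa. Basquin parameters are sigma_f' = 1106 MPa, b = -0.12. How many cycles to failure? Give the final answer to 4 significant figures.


sigma_a = sigma_f' * (2*Nf)^b
2*Nf = (sigma_a / sigma_f')^(1/b)
2*Nf = (158 / 1106)^(1/-0.12)
2*Nf = 1.10277e+07
Nf = 5.514e+06 cycles


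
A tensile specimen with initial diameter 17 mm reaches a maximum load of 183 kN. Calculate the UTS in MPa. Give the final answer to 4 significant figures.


A0 = pi*(d/2)^2 = pi*(17/2)^2 = 226.98 mm^2
UTS = F_max / A0 = 183*1000 / 226.98
UTS = 806.2 MPa


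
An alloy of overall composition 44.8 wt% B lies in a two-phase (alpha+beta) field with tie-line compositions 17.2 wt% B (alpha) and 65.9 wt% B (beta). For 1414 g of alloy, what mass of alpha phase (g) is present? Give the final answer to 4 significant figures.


f_alpha = (C_beta - C0) / (C_beta - C_alpha)
f_alpha = (65.9 - 44.8) / (65.9 - 17.2) = 0.433265
m_alpha = f_alpha * m_total = 0.433265 * 1414 = 612.6 g


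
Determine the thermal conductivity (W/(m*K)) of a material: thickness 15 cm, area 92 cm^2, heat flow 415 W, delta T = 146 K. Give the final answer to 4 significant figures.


k = Q*L / (A*dT)
L = 0.15 m, A = 9.2e-03 m^2
k = 415 * 0.15 / (9.2e-03 * 146)
k = 46.34 W/(m*K)


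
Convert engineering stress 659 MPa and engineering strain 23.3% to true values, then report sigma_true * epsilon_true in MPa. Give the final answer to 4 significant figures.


sigma_true = sigma_eng * (1 + epsilon_eng)
sigma_true = 659 * (1 + 0.233) = 812.547 MPa
epsilon_true = ln(1 + epsilon_eng)
epsilon_true = ln(1 + 0.233) = 0.20945
sigma_true * epsilon_true = 812.547 * 0.20945 = 170.2 MPa


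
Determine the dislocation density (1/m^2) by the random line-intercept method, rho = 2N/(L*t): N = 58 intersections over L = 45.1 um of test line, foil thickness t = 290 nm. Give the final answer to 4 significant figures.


rho = 2N / (L * t)
L = 45.1 um = 4.51e-05 m, t = 290 nm = 2.9e-07 m
rho = 2 * 58 / (4.51e-05 * 2.9e-07)
rho = 8.869e+12 1/m^2


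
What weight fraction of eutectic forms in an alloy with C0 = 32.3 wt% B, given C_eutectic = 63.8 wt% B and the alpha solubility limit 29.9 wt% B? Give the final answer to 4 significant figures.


f_primary = (C_e - C0) / (C_e - C_alpha_max)
f_primary = (63.8 - 32.3) / (63.8 - 29.9)
f_primary = 0.929204
f_eutectic = 1 - 0.929204 = 0.0708


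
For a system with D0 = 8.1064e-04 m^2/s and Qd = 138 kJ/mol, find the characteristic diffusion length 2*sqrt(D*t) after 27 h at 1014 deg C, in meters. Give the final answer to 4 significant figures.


Step 1: D = D0 * exp(-Qd/(R*T))
T = 1287.15 K
D = 8.1064e-04 * exp(-138e3 / (8.314 * 1287.15)) = 2.03405e-09 m^2/s
Step 2: L = 2*sqrt(D*t)
t = 27 h = 97200 s
L = 2*sqrt(2.03405e-09 * 97200) = 0.02812 m


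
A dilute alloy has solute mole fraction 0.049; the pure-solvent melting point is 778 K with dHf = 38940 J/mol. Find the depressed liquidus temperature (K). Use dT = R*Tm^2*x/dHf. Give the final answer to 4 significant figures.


dT = R*Tm^2*x / dHf
dT = 8.314 * 778^2 * 0.049 / 38940
dT = 6.33241 K
T_new = 778 - 6.33241 = 771.7 K


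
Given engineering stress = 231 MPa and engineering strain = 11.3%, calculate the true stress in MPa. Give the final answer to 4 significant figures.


sigma_true = sigma_eng * (1 + epsilon_eng)
sigma_true = 231 * (1 + 0.113)
sigma_true = 257.1 MPa


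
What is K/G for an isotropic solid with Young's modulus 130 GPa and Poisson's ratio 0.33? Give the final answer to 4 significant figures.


G = E / (2*(1+nu))
G = 130 / (2*(1+0.33)) = 48.8722 GPa
K = E / (3*(1-2*nu))
K = 130 / (3*(1-2*0.33)) = 127.451 GPa
K/G = 127.451 / 48.8722 = 2.608


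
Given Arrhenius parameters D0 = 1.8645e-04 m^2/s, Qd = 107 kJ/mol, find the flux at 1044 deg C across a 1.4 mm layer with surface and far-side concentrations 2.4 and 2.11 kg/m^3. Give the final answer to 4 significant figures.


Step 1: D = D0 * exp(-Qd/(R*T))
T = 1044 + 273.15 = 1317.15 K
D = 1.8645e-04 * exp(-107e3 / (8.314 * 1317.15)) = 1.06433e-08 m^2/s
Step 2: J = D * (C1 - C2) / dx
J = 1.06433e-08 * (2.4 - 2.11) / 1.4e-03
J = 2.205e-06 kg/(m^2*s)


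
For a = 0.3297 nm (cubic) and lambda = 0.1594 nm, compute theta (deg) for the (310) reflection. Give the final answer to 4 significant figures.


d = a / sqrt(h^2+k^2+l^2)
d = 0.3297 / sqrt(10) = 0.10426 nm
lambda = 2*d*sin(theta)  =>  sin(theta) = lambda / (2*d)
sin(theta) = 0.1594 / (2 * 0.10426) = 0.764433
theta = 49.86 deg


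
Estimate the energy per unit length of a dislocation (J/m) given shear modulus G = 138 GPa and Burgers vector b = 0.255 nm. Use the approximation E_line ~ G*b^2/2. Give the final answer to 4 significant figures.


E = G*b^2/2
b = 0.255 nm = 2.55e-10 m
G = 138 GPa = 1.38e+11 Pa
E = 0.5 * 1.38e+11 * (2.55e-10)^2
E = 4.487e-09 J/m


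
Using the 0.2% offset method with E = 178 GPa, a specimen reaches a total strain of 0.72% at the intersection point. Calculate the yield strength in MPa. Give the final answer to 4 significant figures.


Offset strain = 0.002
Elastic strain at yield = total_strain - offset = 7.2e-03 - 0.002 = 5.2e-03
sigma_y = E * elastic_strain = 178000 * 5.2e-03
sigma_y = 925.6 MPa


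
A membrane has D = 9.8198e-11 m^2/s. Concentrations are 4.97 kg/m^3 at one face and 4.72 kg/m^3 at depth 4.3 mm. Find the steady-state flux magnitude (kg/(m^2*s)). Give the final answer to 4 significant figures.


J = -D * (dC/dx) = D * (C1 - C2) / dx
J = 9.8198e-11 * (4.97 - 4.72) / 4.3e-03
J = 5.709e-09 kg/(m^2*s)


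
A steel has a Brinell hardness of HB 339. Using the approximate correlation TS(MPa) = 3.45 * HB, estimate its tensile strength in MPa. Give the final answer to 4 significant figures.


TS (MPa) = 3.45 * HB
TS = 3.45 * 339
TS = 1170 MPa


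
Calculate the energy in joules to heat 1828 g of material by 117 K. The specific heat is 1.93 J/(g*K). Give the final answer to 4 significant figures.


Q = m * cp * dT
Q = 1828 * 1.93 * 117
Q = 412800 J


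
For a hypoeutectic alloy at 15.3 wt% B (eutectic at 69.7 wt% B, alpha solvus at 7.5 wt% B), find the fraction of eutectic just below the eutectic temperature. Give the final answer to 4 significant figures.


f_primary = (C_e - C0) / (C_e - C_alpha_max)
f_primary = (69.7 - 15.3) / (69.7 - 7.5)
f_primary = 0.874598
f_eutectic = 1 - 0.874598 = 0.1254


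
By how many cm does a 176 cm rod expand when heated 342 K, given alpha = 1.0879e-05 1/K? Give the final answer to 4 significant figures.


dL = L0 * alpha * dT
dL = 176 * 1.0879e-05 * 342
dL = 0.6548 cm


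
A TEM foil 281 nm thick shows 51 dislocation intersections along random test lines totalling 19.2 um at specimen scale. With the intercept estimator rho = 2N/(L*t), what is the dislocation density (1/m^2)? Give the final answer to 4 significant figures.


rho = 2N / (L * t)
L = 19.2 um = 1.92e-05 m, t = 281 nm = 2.81e-07 m
rho = 2 * 51 / (1.92e-05 * 2.81e-07)
rho = 1.891e+13 1/m^2


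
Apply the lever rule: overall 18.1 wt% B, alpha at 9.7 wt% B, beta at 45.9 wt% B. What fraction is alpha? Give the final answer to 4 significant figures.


f_alpha = (C_beta - C0) / (C_beta - C_alpha)
f_alpha = (45.9 - 18.1) / (45.9 - 9.7)
f_alpha = 0.768


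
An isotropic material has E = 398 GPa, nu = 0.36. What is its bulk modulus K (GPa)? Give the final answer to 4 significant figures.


K = E / (3*(1-2*nu))
K = 398 / (3*(1-2*0.36))
K = 473.8 GPa


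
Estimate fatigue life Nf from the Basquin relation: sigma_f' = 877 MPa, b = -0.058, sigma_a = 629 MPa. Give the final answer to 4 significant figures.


sigma_a = sigma_f' * (2*Nf)^b
2*Nf = (sigma_a / sigma_f')^(1/b)
2*Nf = (629 / 877)^(1/-0.058)
2*Nf = 308.159
Nf = 154.1 cycles


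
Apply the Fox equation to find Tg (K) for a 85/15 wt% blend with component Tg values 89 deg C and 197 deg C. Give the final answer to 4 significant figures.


1/Tg = w1/Tg1 + w2/Tg2 (in Kelvin)
Tg1 = 362.15 K, Tg2 = 470.15 K
1/Tg = 0.85/362.15 + 0.15/470.15
Tg = 375.1 K


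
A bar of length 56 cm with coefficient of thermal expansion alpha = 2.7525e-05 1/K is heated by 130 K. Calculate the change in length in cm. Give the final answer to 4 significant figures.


dL = L0 * alpha * dT
dL = 56 * 2.7525e-05 * 130
dL = 0.2004 cm


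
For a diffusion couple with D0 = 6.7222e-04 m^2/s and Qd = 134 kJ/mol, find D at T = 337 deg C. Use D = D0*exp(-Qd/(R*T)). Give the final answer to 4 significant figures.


D = D0 * exp(-Qd / (R*T))
T = 610.15 K
D = 6.7222e-04 * exp(-134e3 / (8.314 * 610.15))
D = 2.267e-15 m^2/s


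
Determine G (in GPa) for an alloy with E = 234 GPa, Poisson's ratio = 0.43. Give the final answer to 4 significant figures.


G = E / (2*(1+nu))
G = 234 / (2*(1+0.43))
G = 81.82 GPa


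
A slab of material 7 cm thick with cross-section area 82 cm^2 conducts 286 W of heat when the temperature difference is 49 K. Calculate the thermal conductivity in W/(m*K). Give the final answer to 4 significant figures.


k = Q*L / (A*dT)
L = 0.07 m, A = 8.2e-03 m^2
k = 286 * 0.07 / (8.2e-03 * 49)
k = 49.83 W/(m*K)


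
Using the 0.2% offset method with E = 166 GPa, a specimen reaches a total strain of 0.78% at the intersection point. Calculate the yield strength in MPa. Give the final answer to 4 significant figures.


Offset strain = 0.002
Elastic strain at yield = total_strain - offset = 7.8e-03 - 0.002 = 5.8e-03
sigma_y = E * elastic_strain = 166000 * 5.8e-03
sigma_y = 962.8 MPa


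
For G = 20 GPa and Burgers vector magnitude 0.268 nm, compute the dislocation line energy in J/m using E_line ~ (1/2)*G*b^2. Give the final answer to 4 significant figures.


E = G*b^2/2
b = 0.268 nm = 2.68e-10 m
G = 20 GPa = 2e+10 Pa
E = 0.5 * 2e+10 * (2.68e-10)^2
E = 7.182e-10 J/m


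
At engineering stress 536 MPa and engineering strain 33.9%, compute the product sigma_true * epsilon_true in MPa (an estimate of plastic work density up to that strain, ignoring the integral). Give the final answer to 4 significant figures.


sigma_true = sigma_eng * (1 + epsilon_eng)
sigma_true = 536 * (1 + 0.339) = 717.704 MPa
epsilon_true = ln(1 + epsilon_eng)
epsilon_true = ln(1 + 0.339) = 0.291923
sigma_true * epsilon_true = 717.704 * 0.291923 = 209.5 MPa


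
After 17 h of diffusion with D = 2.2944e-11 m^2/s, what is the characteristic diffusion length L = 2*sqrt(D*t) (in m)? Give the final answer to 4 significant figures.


t = 17 hr = 61200 s
Diffusion length = 2*sqrt(D*t)
= 2*sqrt(2.2944e-11 * 61200)
= 2.37e-03 m


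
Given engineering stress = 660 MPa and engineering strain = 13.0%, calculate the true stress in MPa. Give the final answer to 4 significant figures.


sigma_true = sigma_eng * (1 + epsilon_eng)
sigma_true = 660 * (1 + 0.13)
sigma_true = 745.8 MPa
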